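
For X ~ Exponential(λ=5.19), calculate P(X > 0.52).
0.067286

We have X ~ Exponential(λ=5.19).

P(X > 0.52) = 1 - P(X ≤ 0.52)
                = 1 - F(0.52)
                = 1 - 0.932714
                = 0.067286

So there's approximately a 6.7% chance that X exceeds 0.52.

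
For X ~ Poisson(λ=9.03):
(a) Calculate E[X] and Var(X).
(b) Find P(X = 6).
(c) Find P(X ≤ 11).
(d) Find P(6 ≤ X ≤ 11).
(a) E[X] = 9.0300, Var(X) = 9.0300
(b) P(X = 6) = 0.090181
(c) P(X ≤ 11) = 0.800088
(d) P(6 ≤ X ≤ 11) = 0.686207

We have X ~ Poisson(λ=9.03).

(a) Moments:
E[X] = 9.0300
Var(X) = 9.0300
σ = √Var(X) = 3.0050

(b) Point probability using PMF:
P(X = 6) = 0.090181

(c) Cumulative probability using CDF:
P(X ≤ 11) = F(11) = 0.800088

(d) Range probability:
P(6 ≤ X ≤ 11) = P(X ≤ 11) - P(X ≤ 5)
                   = F(11) - F(5)
                   = 0.800088 - 0.113881
                   = 0.686207

This means approximately 68.6% of outcomes fall in the interval [6, 11].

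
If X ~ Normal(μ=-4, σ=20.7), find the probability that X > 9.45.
0.257924

We have X ~ Normal(μ=-4, σ=20.7).

P(X > 9.45) = 1 - P(X ≤ 9.45)
                = 1 - F(9.45)
                = 1 - 0.742076
                = 0.257924

So there's approximately a 25.8% chance that X exceeds 9.45.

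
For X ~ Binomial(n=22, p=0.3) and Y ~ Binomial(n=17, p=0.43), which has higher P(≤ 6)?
X has higher probability (P(X ≤ 6) = 0.4942 > P(Y ≤ 6) = 0.3501)

Compute P(≤ 6) for each distribution:

X ~ Binomial(n=22, p=0.3):
P(X ≤ 6) = 0.4942

Y ~ Binomial(n=17, p=0.43):
P(Y ≤ 6) = 0.3501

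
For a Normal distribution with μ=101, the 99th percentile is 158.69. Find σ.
σ = 24.7985

For X ~ Normal(μ, σ), the p-th percentile satisfies x = μ + z_p × σ,
where z_p = Φ⁻¹(p) is the standard normal quantile.

Step 1: z_{0.99} = Φ⁻¹(0.99) = 2.3263

Step 2: Solve for σ:
158.69 = 101 + 2.3263 × σ
σ = (158.69 - 101) / 2.3263
σ = 57.69 / 2.3263
σ = 24.7985

Verification: μ + z × σ = 101 + 2.3263 × 24.7985 = 158.69 ✓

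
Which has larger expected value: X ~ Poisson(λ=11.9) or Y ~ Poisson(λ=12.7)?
Y has larger mean (12.7000 > 11.9000)

Compute the expected value for each distribution:

X ~ Poisson(λ=11.9):
E[X] = 11.9000

Y ~ Poisson(λ=12.7):
E[Y] = 12.7000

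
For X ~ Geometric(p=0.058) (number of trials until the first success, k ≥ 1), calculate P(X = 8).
0.038175

We have X ~ Geometric(p=0.058) (number of trials until the first success, k ≥ 1).

For a Geometric distribution, the PMF gives us the probability of each outcome.

Using the PMF formula:
P(X = 8) = 0.038175

Rounded to 4 decimal places: 0.0382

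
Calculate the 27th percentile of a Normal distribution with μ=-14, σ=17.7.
-24.8468

We have X ~ Normal(μ=-14, σ=17.7).

We want to find x such that P(X ≤ x) = 0.27.

This is the 27th percentile, which means 27% of values fall below this point.

Using the inverse CDF (quantile function):
x = F⁻¹(0.27) = -24.8468

Verification: P(X ≤ -24.8468) = 0.27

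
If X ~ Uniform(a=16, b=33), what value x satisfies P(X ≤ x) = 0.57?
25.6900

We have X ~ Uniform(a=16, b=33).

We want to find x such that P(X ≤ x) = 0.57.

This is the 57th percentile, which means 57% of values fall below this point.

Using the inverse CDF (quantile function):
x = F⁻¹(0.57) = 25.6900

Verification: P(X ≤ 25.6900) = 0.57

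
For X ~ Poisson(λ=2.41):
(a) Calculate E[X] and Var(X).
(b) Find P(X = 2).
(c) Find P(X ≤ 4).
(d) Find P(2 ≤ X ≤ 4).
(a) E[X] = 2.4100, Var(X) = 2.4100
(b) P(X = 2) = 0.260828
(c) P(X ≤ 4) = 0.902873
(d) P(2 ≤ X ≤ 4) = 0.596603

We have X ~ Poisson(λ=2.41).

(a) Moments:
E[X] = 2.4100
Var(X) = 2.4100
σ = √Var(X) = 1.5524

(b) Point probability using PMF:
P(X = 2) = 0.260828

(c) Cumulative probability using CDF:
P(X ≤ 4) = F(4) = 0.902873

(d) Range probability:
P(2 ≤ X ≤ 4) = P(X ≤ 4) - P(X ≤ 1)
                   = F(4) - F(1)
                   = 0.902873 - 0.306270
                   = 0.596603

This means approximately 59.7% of outcomes fall in the interval [2, 4].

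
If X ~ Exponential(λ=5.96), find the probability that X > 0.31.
0.157615

We have X ~ Exponential(λ=5.96).

P(X > 0.31) = 1 - P(X ≤ 0.31)
                = 1 - F(0.31)
                = 1 - 0.842385
                = 0.157615

So there's approximately a 15.8% chance that X exceeds 0.31.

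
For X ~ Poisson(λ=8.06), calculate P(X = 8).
0.139555

We have X ~ Poisson(λ=8.06).

For a Poisson distribution, the PMF gives us the probability of each outcome.

Using the PMF formula:
P(X = 8) = 0.139555

Rounded to 4 decimal places: 0.1396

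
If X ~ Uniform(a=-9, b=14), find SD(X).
6.6395

We have X ~ Uniform(a=-9, b=14).

For a Uniform distribution with a=-9, b=14:
σ = √Var(X) = 6.6395

The standard deviation is the square root of the variance.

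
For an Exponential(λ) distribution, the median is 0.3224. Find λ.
λ = 2.1500

For X ~ Exponential(λ), the CDF is F(x) = 1 - e^(-λx).
The median m satisfies F(m) = 0.5:
1 - e^(-λm) = 0.5
e^(-λm) = 0.5
λm = ln(2)
m = ln(2) / λ

Given m = 0.3224:
λ = ln(2) / 0.3224 = 0.693147 / 0.3224 = 2.1500

Verification: ln(2) / 2.1500 = 0.3224 ✓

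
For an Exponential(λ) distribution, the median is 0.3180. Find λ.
λ = 2.1797

For X ~ Exponential(λ), the CDF is F(x) = 1 - e^(-λx).
The median m satisfies F(m) = 0.5:
1 - e^(-λm) = 0.5
e^(-λm) = 0.5
λm = ln(2)
m = ln(2) / λ

Given m = 0.3180:
λ = ln(2) / 0.3180 = 0.693147 / 0.3180 = 2.1797

Verification: ln(2) / 2.1797 = 0.3180 ✓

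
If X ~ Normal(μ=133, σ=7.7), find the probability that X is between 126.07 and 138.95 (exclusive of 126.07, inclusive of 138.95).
0.596098

We have X ~ Normal(μ=133, σ=7.7).

To find P(126.07 < X ≤ 138.95), we use:
P(126.07 < X ≤ 138.95) = P(X ≤ 138.95) - P(X ≤ 126.07)
                 = F(138.95) - F(126.07)
                 = 0.780158 - 0.184060
                 = 0.596098

So there's approximately a 59.6% chance that X falls in this range.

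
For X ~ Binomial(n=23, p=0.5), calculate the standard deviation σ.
2.3979

We have X ~ Binomial(n=23, p=0.5).

For a Binomial distribution with n=23, p=0.5:
σ = √Var(X) = 2.3979

The standard deviation is the square root of the variance.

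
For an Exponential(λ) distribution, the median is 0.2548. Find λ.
λ = 2.7204

For X ~ Exponential(λ), the CDF is F(x) = 1 - e^(-λx).
The median m satisfies F(m) = 0.5:
1 - e^(-λm) = 0.5
e^(-λm) = 0.5
λm = ln(2)
m = ln(2) / λ

Given m = 0.2548:
λ = ln(2) / 0.2548 = 0.693147 / 0.2548 = 2.7204

Verification: ln(2) / 2.7204 = 0.2548 ✓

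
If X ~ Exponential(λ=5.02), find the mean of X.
0.1992

We have X ~ Exponential(λ=5.02).

For an Exponential distribution with λ=5.02:
E[X] = 0.1992

This is the expected (average) value of X.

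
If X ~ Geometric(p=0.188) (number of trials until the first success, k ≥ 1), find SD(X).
4.7931

We have X ~ Geometric(p=0.188) (number of trials until the first success, k ≥ 1).

For a Geometric distribution with p=0.188 (number of trials until the first success, k ≥ 1):
σ = √Var(X) = 4.7931

The standard deviation is the square root of the variance.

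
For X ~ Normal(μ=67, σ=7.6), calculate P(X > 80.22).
0.040976

We have X ~ Normal(μ=67, σ=7.6).

P(X > 80.22) = 1 - P(X ≤ 80.22)
                = 1 - F(80.22)
                = 1 - 0.959024
                = 0.040976

So there's approximately a 4.1% chance that X exceeds 80.22.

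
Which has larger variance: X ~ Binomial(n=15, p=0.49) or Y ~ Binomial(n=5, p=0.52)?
X has larger variance (3.7485 > 1.2480)

Compute the variance for each distribution:

X ~ Binomial(n=15, p=0.49):
Var(X) = 3.7485

Y ~ Binomial(n=5, p=0.52):
Var(Y) = 1.2480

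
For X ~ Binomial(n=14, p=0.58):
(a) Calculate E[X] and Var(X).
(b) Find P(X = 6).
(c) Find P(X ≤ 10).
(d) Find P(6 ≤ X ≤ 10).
(a) E[X] = 8.1200, Var(X) = 3.4104
(b) P(X = 6) = 0.110692
(c) P(X ≤ 10) = 0.903922
(d) P(6 ≤ X ≤ 10) = 0.825011

We have X ~ Binomial(n=14, p=0.58).

(a) Moments:
E[X] = 8.1200
Var(X) = 3.4104
σ = √Var(X) = 1.8467

(b) Point probability using PMF:
P(X = 6) = 0.110692

(c) Cumulative probability using CDF:
P(X ≤ 10) = F(10) = 0.903922

(d) Range probability:
P(6 ≤ X ≤ 10) = P(X ≤ 10) - P(X ≤ 5)
                   = F(10) - F(5)
                   = 0.903922 - 0.078911
                   = 0.825011

This means approximately 82.5% of outcomes fall in the interval [6, 10].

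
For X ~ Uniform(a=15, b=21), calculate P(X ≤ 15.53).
0.088333

We have X ~ Uniform(a=15, b=21).

The CDF gives us P(X ≤ k).

Using the CDF:
P(X ≤ 15.53) = 0.088333

This means there's approximately a 8.8% chance that X is at most 15.53.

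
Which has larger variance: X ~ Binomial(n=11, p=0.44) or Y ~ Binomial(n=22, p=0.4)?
Y has larger variance (5.2800 > 2.7104)

Compute the variance for each distribution:

X ~ Binomial(n=11, p=0.44):
Var(X) = 2.7104

Y ~ Binomial(n=22, p=0.4):
Var(Y) = 5.2800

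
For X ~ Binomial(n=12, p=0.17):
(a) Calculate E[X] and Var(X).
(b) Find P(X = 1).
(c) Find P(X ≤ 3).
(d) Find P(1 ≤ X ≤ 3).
(a) E[X] = 2.0400, Var(X) = 1.6932
(b) P(X = 1) = 0.262718
(c) P(X ≤ 3) = 0.867617
(d) P(1 ≤ X ≤ 3) = 0.760727

We have X ~ Binomial(n=12, p=0.17).

(a) Moments:
E[X] = 2.0400
Var(X) = 1.6932
σ = √Var(X) = 1.3012

(b) Point probability using PMF:
P(X = 1) = 0.262718

(c) Cumulative probability using CDF:
P(X ≤ 3) = F(3) = 0.867617

(d) Range probability:
P(1 ≤ X ≤ 3) = P(X ≤ 3) - P(X ≤ 0)
                   = F(3) - F(0)
                   = 0.867617 - 0.106890
                   = 0.760727

This means approximately 76.1% of outcomes fall in the interval [1, 3].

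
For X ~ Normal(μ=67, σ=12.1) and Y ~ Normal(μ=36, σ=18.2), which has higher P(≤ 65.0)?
Y has higher probability (P(Y ≤ 65.0) = 0.9445 > P(X ≤ 65.0) = 0.4344)

Compute P(≤ 65.0) for each distribution:

X ~ Normal(μ=67, σ=12.1):
P(X ≤ 65.0) = 0.4344

Y ~ Normal(μ=36, σ=18.2):
P(Y ≤ 65.0) = 0.9445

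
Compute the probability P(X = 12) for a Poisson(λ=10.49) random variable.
0.103091

We have X ~ Poisson(λ=10.49).

For a Poisson distribution, the PMF gives us the probability of each outcome.

Using the PMF formula:
P(X = 12) = 0.103091

Rounded to 4 decimal places: 0.1031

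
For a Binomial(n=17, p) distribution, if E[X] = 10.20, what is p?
p = 0.6

For a Binomial(n, p) distribution:
E[X] = n × p

Given n = 17 and E[X] = 10.20:
10.20 = 17 × p
p = 10.20 / 17 = 0.6

Verification: Binomial(17, 0.6) has E[X] = 10.20 ✓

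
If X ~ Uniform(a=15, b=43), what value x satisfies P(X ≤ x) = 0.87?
39.3600

We have X ~ Uniform(a=15, b=43).

We want to find x such that P(X ≤ x) = 0.87.

This is the 87th percentile, which means 87% of values fall below this point.

Using the inverse CDF (quantile function):
x = F⁻¹(0.87) = 39.3600

Verification: P(X ≤ 39.3600) = 0.87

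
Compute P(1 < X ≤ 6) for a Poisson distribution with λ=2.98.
0.765334

We have X ~ Poisson(λ=2.98).

To find P(1 < X ≤ 6), we use:
P(1 < X ≤ 6) = P(X ≤ 6) - P(X ≤ 1)
                 = F(6) - F(1)
                 = 0.967490 - 0.202155
                 = 0.765334

So there's approximately a 76.5% chance that X falls in this range.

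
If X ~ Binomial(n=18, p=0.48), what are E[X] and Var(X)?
E[X] = 8.6400, Var(X) = 4.4928

We have X ~ Binomial(n=18, p=0.48).

For a Binomial distribution with n=18, p=0.48:

Expected value:
E[X] = 8.6400

Variance:
Var(X) = 4.4928

Standard deviation:
σ = √Var(X) = 2.1196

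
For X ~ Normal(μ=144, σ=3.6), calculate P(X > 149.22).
0.073529

We have X ~ Normal(μ=144, σ=3.6).

P(X > 149.22) = 1 - P(X ≤ 149.22)
                = 1 - F(149.22)
                = 1 - 0.926471
                = 0.073529

So there's approximately a 7.4% chance that X exceeds 149.22.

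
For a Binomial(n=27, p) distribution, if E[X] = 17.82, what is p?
p = 0.66

For a Binomial(n, p) distribution:
E[X] = n × p

Given n = 27 and E[X] = 17.82:
17.82 = 27 × p
p = 17.82 / 27 = 0.66

Verification: Binomial(27, 0.66) has E[X] = 17.82 ✓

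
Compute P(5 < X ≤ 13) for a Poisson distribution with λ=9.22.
0.811553

We have X ~ Poisson(λ=9.22).

To find P(5 < X ≤ 13), we use:
P(5 < X ≤ 13) = P(X ≤ 13) - P(X ≤ 5)
                 = F(13) - F(5)
                 = 0.914522 - 0.102969
                 = 0.811553

So there's approximately a 81.2% chance that X falls in this range.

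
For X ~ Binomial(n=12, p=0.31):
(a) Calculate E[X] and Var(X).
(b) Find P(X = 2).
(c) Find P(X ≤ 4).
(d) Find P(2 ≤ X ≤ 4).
(a) E[X] = 3.7200, Var(X) = 2.5668
(b) P(X = 2) = 0.155152
(c) P(X ≤ 4) = 0.696821
(d) P(2 ≤ X ≤ 4) = 0.622385

We have X ~ Binomial(n=12, p=0.31).

(a) Moments:
E[X] = 3.7200
Var(X) = 2.5668
σ = √Var(X) = 1.6021

(b) Point probability using PMF:
P(X = 2) = 0.155152

(c) Cumulative probability using CDF:
P(X ≤ 4) = F(4) = 0.696821

(d) Range probability:
P(2 ≤ X ≤ 4) = P(X ≤ 4) - P(X ≤ 1)
                   = F(4) - F(1)
                   = 0.696821 - 0.074435
                   = 0.622385

This means approximately 62.2% of outcomes fall in the interval [2, 4].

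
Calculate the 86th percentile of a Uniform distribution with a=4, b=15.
13.4600

We have X ~ Uniform(a=4, b=15).

We want to find x such that P(X ≤ x) = 0.86.

This is the 86th percentile, which means 86% of values fall below this point.

Using the inverse CDF (quantile function):
x = F⁻¹(0.86) = 13.4600

Verification: P(X ≤ 13.4600) = 0.86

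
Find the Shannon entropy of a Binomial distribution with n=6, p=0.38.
1.5815 nats

We have X ~ Binomial(n=6, p=0.38).

The Shannon entropy measures the uncertainty or information content of the distribution.

For a Binomial distribution with n=6, p=0.38:
H(X) = 1.5815 nats

(In bits, this would be 2.2816 bits.)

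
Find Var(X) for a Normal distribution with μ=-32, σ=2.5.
6.2500

We have X ~ Normal(μ=-32, σ=2.5).

For a Normal distribution with μ=-32, σ=2.5:
Var(X) = 6.2500

The variance measures the spread of the distribution around the mean.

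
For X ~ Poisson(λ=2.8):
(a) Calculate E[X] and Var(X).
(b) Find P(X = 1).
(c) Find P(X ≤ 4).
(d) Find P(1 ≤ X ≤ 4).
(a) E[X] = 2.8000, Var(X) = 2.8000
(b) P(X = 1) = 0.170268
(c) P(X ≤ 4) = 0.847676
(d) P(1 ≤ X ≤ 4) = 0.786866

We have X ~ Poisson(λ=2.8).

(a) Moments:
E[X] = 2.8000
Var(X) = 2.8000
σ = √Var(X) = 1.6733

(b) Point probability using PMF:
P(X = 1) = 0.170268

(c) Cumulative probability using CDF:
P(X ≤ 4) = F(4) = 0.847676

(d) Range probability:
P(1 ≤ X ≤ 4) = P(X ≤ 4) - P(X ≤ 0)
                   = F(4) - F(0)
                   = 0.847676 - 0.060810
                   = 0.786866

This means approximately 78.7% of outcomes fall in the interval [1, 4].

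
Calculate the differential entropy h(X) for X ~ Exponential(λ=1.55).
0.5617 nats

We have X ~ Exponential(λ=1.55).

The differential entropy measures the uncertainty or information content of the distribution.

For an Exponential distribution with λ=1.55:
h(X) = 0.5617 nats

(In bits, this would be 0.8104 bits.)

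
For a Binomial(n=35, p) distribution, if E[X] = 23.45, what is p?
p = 0.67

For a Binomial(n, p) distribution:
E[X] = n × p

Given n = 35 and E[X] = 23.45:
23.45 = 35 × p
p = 23.45 / 35 = 0.67

Verification: Binomial(35, 0.67) has E[X] = 23.45 ✓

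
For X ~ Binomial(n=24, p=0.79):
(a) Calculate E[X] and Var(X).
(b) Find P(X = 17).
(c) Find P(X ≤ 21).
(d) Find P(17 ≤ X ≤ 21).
(a) E[X] = 18.9600, Var(X) = 3.9816
(b) P(X = 17) = 0.113345
(c) P(X ≤ 21) = 0.906132
(d) P(17 ≤ X ≤ 21) = 0.794167

We have X ~ Binomial(n=24, p=0.79).

(a) Moments:
E[X] = 18.9600
Var(X) = 3.9816
σ = √Var(X) = 1.9954

(b) Point probability using PMF:
P(X = 17) = 0.113345

(c) Cumulative probability using CDF:
P(X ≤ 21) = F(21) = 0.906132

(d) Range probability:
P(17 ≤ X ≤ 21) = P(X ≤ 21) - P(X ≤ 16)
                   = F(21) - F(16)
                   = 0.906132 - 0.111965
                   = 0.794167

This means approximately 79.4% of outcomes fall in the interval [17, 21].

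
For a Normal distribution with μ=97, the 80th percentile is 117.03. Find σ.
σ = 23.7993

For X ~ Normal(μ, σ), the p-th percentile satisfies x = μ + z_p × σ,
where z_p = Φ⁻¹(p) is the standard normal quantile.

Step 1: z_{0.8} = Φ⁻¹(0.8) = 0.8416

Step 2: Solve for σ:
117.03 = 97 + 0.8416 × σ
σ = (117.03 - 97) / 0.8416
σ = 20.03 / 0.8416
σ = 23.7993

Verification: μ + z × σ = 97 + 0.8416 × 23.7993 = 117.03 ✓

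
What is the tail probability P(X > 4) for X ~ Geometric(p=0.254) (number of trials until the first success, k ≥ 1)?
0.309710

We have X ~ Geometric(p=0.254) (number of trials until the first success, k ≥ 1).

P(X > 4) = 1 - P(X ≤ 4)
                = 1 - F(4)
                = 1 - 0.690290
                = 0.309710

So there's approximately a 31.0% chance that X exceeds 4.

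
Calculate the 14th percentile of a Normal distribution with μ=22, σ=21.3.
-1.0108

We have X ~ Normal(μ=22, σ=21.3).

We want to find x such that P(X ≤ x) = 0.14.

This is the 14th percentile, which means 14% of values fall below this point.

Using the inverse CDF (quantile function):
x = F⁻¹(0.14) = -1.0108

Verification: P(X ≤ -1.0108) = 0.14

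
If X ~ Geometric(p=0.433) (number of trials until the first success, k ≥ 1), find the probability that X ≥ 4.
0.182284

We have X ~ Geometric(p=0.433) (number of trials until the first success, k ≥ 1).

For discrete distributions, P(X ≥ 4) = 1 - P(X ≤ 3).

P(X ≤ 3) = 0.817716
P(X ≥ 4) = 1 - 0.817716 = 0.182284

So there's approximately a 18.2% chance that X is at least 4.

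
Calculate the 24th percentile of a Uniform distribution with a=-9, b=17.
-2.7600

We have X ~ Uniform(a=-9, b=17).

We want to find x such that P(X ≤ x) = 0.24.

This is the 24th percentile, which means 24% of values fall below this point.

Using the inverse CDF (quantile function):
x = F⁻¹(0.24) = -2.7600

Verification: P(X ≤ -2.7600) = 0.24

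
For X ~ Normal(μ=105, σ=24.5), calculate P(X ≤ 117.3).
0.692181

We have X ~ Normal(μ=105, σ=24.5).

The CDF gives us P(X ≤ k).

Using the CDF:
P(X ≤ 117.3) = 0.692181

This means there's approximately a 69.2% chance that X is at most 117.3.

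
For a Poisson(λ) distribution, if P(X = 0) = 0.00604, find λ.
λ = 5.1094

For a Poisson(λ) distribution, the PMF at 0 is:
P(X = 0) = λ^0 e^(-λ) / 0! = e^(-λ)

Given P(X = 0) = 0.00604:
e^(-λ) = 0.00604
-λ = ln(0.00604)
λ = -ln(0.00604) = 5.1094

Verification: e^(-5.1094) = 0.00604 ✓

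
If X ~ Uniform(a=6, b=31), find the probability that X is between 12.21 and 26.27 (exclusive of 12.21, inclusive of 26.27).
0.562400

We have X ~ Uniform(a=6, b=31).

To find P(12.21 < X ≤ 26.27), we use:
P(12.21 < X ≤ 26.27) = P(X ≤ 26.27) - P(X ≤ 12.21)
                 = F(26.27) - F(12.21)
                 = 0.810800 - 0.248400
                 = 0.562400

So there's approximately a 56.2% chance that X falls in this range.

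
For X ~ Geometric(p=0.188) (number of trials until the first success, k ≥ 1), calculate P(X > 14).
0.054173

We have X ~ Geometric(p=0.188) (number of trials until the first success, k ≥ 1).

P(X > 14) = 1 - P(X ≤ 14)
                = 1 - F(14)
                = 1 - 0.945827
                = 0.054173

So there's approximately a 5.4% chance that X exceeds 14.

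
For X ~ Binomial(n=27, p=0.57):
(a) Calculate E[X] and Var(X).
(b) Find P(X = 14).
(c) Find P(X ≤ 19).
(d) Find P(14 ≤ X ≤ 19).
(a) E[X] = 15.3900, Var(X) = 6.6177
(b) P(X = 14) = 0.131714
(c) P(X ≤ 19) = 0.947494
(d) P(14 ≤ X ≤ 19) = 0.717199

We have X ~ Binomial(n=27, p=0.57).

(a) Moments:
E[X] = 15.3900
Var(X) = 6.6177
σ = √Var(X) = 2.5725

(b) Point probability using PMF:
P(X = 14) = 0.131714

(c) Cumulative probability using CDF:
P(X ≤ 19) = F(19) = 0.947494

(d) Range probability:
P(14 ≤ X ≤ 19) = P(X ≤ 19) - P(X ≤ 13)
                   = F(19) - F(13)
                   = 0.947494 - 0.230295
                   = 0.717199

This means approximately 71.7% of outcomes fall in the interval [14, 19].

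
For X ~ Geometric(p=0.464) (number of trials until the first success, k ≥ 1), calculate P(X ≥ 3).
0.287296

We have X ~ Geometric(p=0.464) (number of trials until the first success, k ≥ 1).

For discrete distributions, P(X ≥ 3) = 1 - P(X ≤ 2).

P(X ≤ 2) = 0.712704
P(X ≥ 3) = 1 - 0.712704 = 0.287296

So there's approximately a 28.7% chance that X is at least 3.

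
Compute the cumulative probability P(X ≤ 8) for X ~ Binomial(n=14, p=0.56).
0.634381

We have X ~ Binomial(n=14, p=0.56).

The CDF gives us P(X ≤ k).

Using the CDF:
P(X ≤ 8) = 0.634381

This means there's approximately a 63.4% chance that X is at most 8.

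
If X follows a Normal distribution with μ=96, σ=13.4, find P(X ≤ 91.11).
0.357584

We have X ~ Normal(μ=96, σ=13.4).

The CDF gives us P(X ≤ k).

Using the CDF:
P(X ≤ 91.11) = 0.357584

This means there's approximately a 35.8% chance that X is at most 91.11.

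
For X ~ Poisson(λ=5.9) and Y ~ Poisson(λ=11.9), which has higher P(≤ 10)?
X has higher probability (P(X ≤ 10) = 0.9614 > P(Y ≤ 10) = 0.3578)

Compute P(≤ 10) for each distribution:

X ~ Poisson(λ=5.9):
P(X ≤ 10) = 0.9614

Y ~ Poisson(λ=11.9):
P(Y ≤ 10) = 0.3578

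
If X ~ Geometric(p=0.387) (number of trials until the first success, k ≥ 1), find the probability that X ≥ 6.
0.086557

We have X ~ Geometric(p=0.387) (number of trials until the first success, k ≥ 1).

For discrete distributions, P(X ≥ 6) = 1 - P(X ≤ 5).

P(X ≤ 5) = 0.913443
P(X ≥ 6) = 1 - 0.913443 = 0.086557

So there's approximately a 8.7% chance that X is at least 6.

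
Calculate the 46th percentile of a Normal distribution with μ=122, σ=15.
120.4935

We have X ~ Normal(μ=122, σ=15).

We want to find x such that P(X ≤ x) = 0.46.

This is the 46th percentile, which means 46% of values fall below this point.

Using the inverse CDF (quantile function):
x = F⁻¹(0.46) = 120.4935

Verification: P(X ≤ 120.4935) = 0.46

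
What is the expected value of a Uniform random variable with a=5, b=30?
17.5000

We have X ~ Uniform(a=5, b=30).

For a Uniform distribution with a=5, b=30:
E[X] = 17.5000

This is the expected (average) value of X.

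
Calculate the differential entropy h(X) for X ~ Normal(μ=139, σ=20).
4.4147 nats

We have X ~ Normal(μ=139, σ=20).

The differential entropy measures the uncertainty or information content of the distribution.

For a Normal distribution with μ=139, σ=20:
h(X) = 4.4147 nats

(In bits, this would be 6.3690 bits.)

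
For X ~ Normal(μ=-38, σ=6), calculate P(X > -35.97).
0.367556

We have X ~ Normal(μ=-38, σ=6).

P(X > -35.97) = 1 - P(X ≤ -35.97)
                = 1 - F(-35.97)
                = 1 - 0.632444
                = 0.367556

So there's approximately a 36.8% chance that X exceeds -35.97.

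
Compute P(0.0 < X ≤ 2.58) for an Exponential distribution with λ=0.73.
0.847928

We have X ~ Exponential(λ=0.73).

To find P(0.0 < X ≤ 2.58), we use:
P(0.0 < X ≤ 2.58) = P(X ≤ 2.58) - P(X ≤ 0.0)
                 = F(2.58) - F(0.0)
                 = 0.847928 - 0.000000
                 = 0.847928

So there's approximately a 84.8% chance that X falls in this range.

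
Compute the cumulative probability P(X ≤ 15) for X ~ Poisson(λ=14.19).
0.650445

We have X ~ Poisson(λ=14.19).

The CDF gives us P(X ≤ k).

Using the CDF:
P(X ≤ 15) = 0.650445

This means there's approximately a 65.0% chance that X is at most 15.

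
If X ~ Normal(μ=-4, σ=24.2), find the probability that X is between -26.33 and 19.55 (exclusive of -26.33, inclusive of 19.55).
0.656684

We have X ~ Normal(μ=-4, σ=24.2).

To find P(-26.33 < X ≤ 19.55), we use:
P(-26.33 < X ≤ 19.55) = P(X ≤ 19.55) - P(X ≤ -26.33)
                 = F(19.55) - F(-26.33)
                 = 0.834758 - 0.178075
                 = 0.656684

So there's approximately a 65.7% chance that X falls in this range.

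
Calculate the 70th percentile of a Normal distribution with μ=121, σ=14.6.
128.6562

We have X ~ Normal(μ=121, σ=14.6).

We want to find x such that P(X ≤ x) = 0.7.

This is the 70th percentile, which means 70% of values fall below this point.

Using the inverse CDF (quantile function):
x = F⁻¹(0.7) = 128.6562

Verification: P(X ≤ 128.6562) = 0.7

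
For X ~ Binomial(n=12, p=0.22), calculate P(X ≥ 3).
0.511357

We have X ~ Binomial(n=12, p=0.22).

For discrete distributions, P(X ≥ 3) = 1 - P(X ≤ 2).

P(X ≤ 2) = 0.488643
P(X ≥ 3) = 1 - 0.488643 = 0.511357

So there's approximately a 51.1% chance that X is at least 3.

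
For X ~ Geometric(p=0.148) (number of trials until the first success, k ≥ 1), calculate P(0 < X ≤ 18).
0.944035

We have X ~ Geometric(p=0.148) (number of trials until the first success, k ≥ 1).

To find P(0 < X ≤ 18), we use:
P(0 < X ≤ 18) = P(X ≤ 18) - P(X ≤ 0)
                 = F(18) - F(0)
                 = 0.944035 - 0.000000
                 = 0.944035

So there's approximately a 94.4% chance that X falls in this range.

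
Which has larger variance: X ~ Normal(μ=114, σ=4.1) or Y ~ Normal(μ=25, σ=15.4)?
Y has larger variance (237.1600 > 16.8100)

Compute the variance for each distribution:

X ~ Normal(μ=114, σ=4.1):
Var(X) = 16.8100

Y ~ Normal(μ=25, σ=15.4):
Var(Y) = 237.1600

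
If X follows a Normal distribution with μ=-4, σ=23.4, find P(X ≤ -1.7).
0.539149

We have X ~ Normal(μ=-4, σ=23.4).

The CDF gives us P(X ≤ k).

Using the CDF:
P(X ≤ -1.7) = 0.539149

This means there's approximately a 53.9% chance that X is at most -1.7.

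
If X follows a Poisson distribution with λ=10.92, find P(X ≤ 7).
0.148433

We have X ~ Poisson(λ=10.92).

The CDF gives us P(X ≤ k).

Using the CDF:
P(X ≤ 7) = 0.148433

This means there's approximately a 14.8% chance that X is at most 7.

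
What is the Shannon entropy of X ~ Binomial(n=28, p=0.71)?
2.2919 nats

We have X ~ Binomial(n=28, p=0.71).

The Shannon entropy measures the uncertainty or information content of the distribution.

For a Binomial distribution with n=28, p=0.71:
H(X) = 2.2919 nats

(In bits, this would be 3.3065 bits.)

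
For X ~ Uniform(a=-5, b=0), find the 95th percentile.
-0.2500

We have X ~ Uniform(a=-5, b=0).

We want to find x such that P(X ≤ x) = 0.95.

This is the 95th percentile, which means 95% of values fall below this point.

Using the inverse CDF (quantile function):
x = F⁻¹(0.95) = -0.2500

Verification: P(X ≤ -0.2500) = 0.95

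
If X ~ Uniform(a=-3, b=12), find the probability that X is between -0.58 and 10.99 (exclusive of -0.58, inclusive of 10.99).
0.771333

We have X ~ Uniform(a=-3, b=12).

To find P(-0.58 < X ≤ 10.99), we use:
P(-0.58 < X ≤ 10.99) = P(X ≤ 10.99) - P(X ≤ -0.58)
                 = F(10.99) - F(-0.58)
                 = 0.932667 - 0.161333
                 = 0.771333

So there's approximately a 77.1% chance that X falls in this range.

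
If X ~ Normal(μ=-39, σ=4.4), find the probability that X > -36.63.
0.295069

We have X ~ Normal(μ=-39, σ=4.4).

P(X > -36.63) = 1 - P(X ≤ -36.63)
                = 1 - F(-36.63)
                = 1 - 0.704931
                = 0.295069

So there's approximately a 29.5% chance that X exceeds -36.63.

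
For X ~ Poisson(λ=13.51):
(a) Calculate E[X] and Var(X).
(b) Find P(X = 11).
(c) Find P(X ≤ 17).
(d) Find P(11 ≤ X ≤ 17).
(a) E[X] = 13.5100, Var(X) = 13.5100
(b) P(X = 11) = 0.093054
(c) P(X ≤ 17) = 0.860244
(d) P(11 ≤ X ≤ 17) = 0.649776

We have X ~ Poisson(λ=13.51).

(a) Moments:
E[X] = 13.5100
Var(X) = 13.5100
σ = √Var(X) = 3.6756

(b) Point probability using PMF:
P(X = 11) = 0.093054

(c) Cumulative probability using CDF:
P(X ≤ 17) = F(17) = 0.860244

(d) Range probability:
P(11 ≤ X ≤ 17) = P(X ≤ 17) - P(X ≤ 10)
                   = F(17) - F(10)
                   = 0.860244 - 0.210468
                   = 0.649776

This means approximately 65.0% of outcomes fall in the interval [11, 17].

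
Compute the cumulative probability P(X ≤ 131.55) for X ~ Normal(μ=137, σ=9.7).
0.287107

We have X ~ Normal(μ=137, σ=9.7).

The CDF gives us P(X ≤ k).

Using the CDF:
P(X ≤ 131.55) = 0.287107

This means there's approximately a 28.7% chance that X is at most 131.55.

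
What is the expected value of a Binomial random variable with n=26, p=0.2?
5.2000

We have X ~ Binomial(n=26, p=0.2).

For a Binomial distribution with n=26, p=0.2:
E[X] = 5.2000

This is the expected (average) value of X.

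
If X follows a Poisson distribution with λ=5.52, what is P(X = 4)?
0.154967

We have X ~ Poisson(λ=5.52).

For a Poisson distribution, the PMF gives us the probability of each outcome.

Using the PMF formula:
P(X = 4) = 0.154967

Rounded to 4 decimal places: 0.1550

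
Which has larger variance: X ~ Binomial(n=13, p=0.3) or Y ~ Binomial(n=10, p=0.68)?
X has larger variance (2.7300 > 2.1760)

Compute the variance for each distribution:

X ~ Binomial(n=13, p=0.3):
Var(X) = 2.7300

Y ~ Binomial(n=10, p=0.68):
Var(Y) = 2.1760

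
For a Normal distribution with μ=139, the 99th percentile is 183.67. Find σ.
σ = 19.2018

For X ~ Normal(μ, σ), the p-th percentile satisfies x = μ + z_p × σ,
where z_p = Φ⁻¹(p) is the standard normal quantile.

Step 1: z_{0.99} = Φ⁻¹(0.99) = 2.3263

Step 2: Solve for σ:
183.67 = 139 + 2.3263 × σ
σ = (183.67 - 139) / 2.3263
σ = 44.67 / 2.3263
σ = 19.2018

Verification: μ + z × σ = 139 + 2.3263 × 19.2018 = 183.67 ✓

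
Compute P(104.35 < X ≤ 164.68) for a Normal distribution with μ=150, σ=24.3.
0.696967

We have X ~ Normal(μ=150, σ=24.3).

To find P(104.35 < X ≤ 164.68), we use:
P(104.35 < X ≤ 164.68) = P(X ≤ 164.68) - P(X ≤ 104.35)
                 = F(164.68) - F(104.35)
                 = 0.727116 - 0.030150
                 = 0.696967

So there's approximately a 69.7% chance that X falls in this range.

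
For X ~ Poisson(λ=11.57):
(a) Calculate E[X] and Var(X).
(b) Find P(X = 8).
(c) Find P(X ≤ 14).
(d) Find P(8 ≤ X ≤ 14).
(a) E[X] = 11.5700, Var(X) = 11.5700
(b) P(X = 8) = 0.075224
(c) P(X ≤ 14) = 0.809461
(d) P(8 ≤ X ≤ 14) = 0.699418

We have X ~ Poisson(λ=11.57).

(a) Moments:
E[X] = 11.5700
Var(X) = 11.5700
σ = √Var(X) = 3.4015

(b) Point probability using PMF:
P(X = 8) = 0.075224

(c) Cumulative probability using CDF:
P(X ≤ 14) = F(14) = 0.809461

(d) Range probability:
P(8 ≤ X ≤ 14) = P(X ≤ 14) - P(X ≤ 7)
                   = F(14) - F(7)
                   = 0.809461 - 0.110043
                   = 0.699418

This means approximately 69.9% of outcomes fall in the interval [8, 14].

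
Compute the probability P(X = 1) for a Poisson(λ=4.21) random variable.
0.062503

We have X ~ Poisson(λ=4.21).

For a Poisson distribution, the PMF gives us the probability of each outcome.

Using the PMF formula:
P(X = 1) = 0.062503

Rounded to 4 decimal places: 0.0625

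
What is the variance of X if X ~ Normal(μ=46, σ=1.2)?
1.4400

We have X ~ Normal(μ=46, σ=1.2).

For a Normal distribution with μ=46, σ=1.2:
Var(X) = 1.4400

The variance measures the spread of the distribution around the mean.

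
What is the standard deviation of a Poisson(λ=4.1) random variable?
2.0248

We have X ~ Poisson(λ=4.1).

For a Poisson distribution with λ=4.1:
σ = √Var(X) = 2.0248

The standard deviation is the square root of the variance.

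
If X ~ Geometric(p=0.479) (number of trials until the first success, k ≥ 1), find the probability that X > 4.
0.073680

We have X ~ Geometric(p=0.479) (number of trials until the first success, k ≥ 1).

P(X > 4) = 1 - P(X ≤ 4)
                = 1 - F(4)
                = 1 - 0.926320
                = 0.073680

So there's approximately a 7.4% chance that X exceeds 4.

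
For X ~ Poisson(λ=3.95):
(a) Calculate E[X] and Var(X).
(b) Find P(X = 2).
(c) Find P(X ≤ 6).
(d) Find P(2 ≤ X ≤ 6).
(a) E[X] = 3.9500, Var(X) = 3.9500
(b) P(X = 2) = 0.150211
(c) P(X ≤ 6) = 0.894470
(d) P(2 ≤ X ≤ 6) = 0.799160

We have X ~ Poisson(λ=3.95).

(a) Moments:
E[X] = 3.9500
Var(X) = 3.9500
σ = √Var(X) = 1.9875

(b) Point probability using PMF:
P(X = 2) = 0.150211

(c) Cumulative probability using CDF:
P(X ≤ 6) = F(6) = 0.894470

(d) Range probability:
P(2 ≤ X ≤ 6) = P(X ≤ 6) - P(X ≤ 1)
                   = F(6) - F(1)
                   = 0.894470 - 0.095311
                   = 0.799160

This means approximately 79.9% of outcomes fall in the interval [2, 6].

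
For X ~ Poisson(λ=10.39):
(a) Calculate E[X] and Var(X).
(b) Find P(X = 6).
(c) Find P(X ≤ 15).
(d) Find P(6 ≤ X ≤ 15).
(a) E[X] = 10.3900, Var(X) = 10.3900
(b) P(X = 6) = 0.053708
(c) P(X ≤ 15) = 0.936368
(d) P(6 ≤ X ≤ 15) = 0.882671

We have X ~ Poisson(λ=10.39).

(a) Moments:
E[X] = 10.3900
Var(X) = 10.3900
σ = √Var(X) = 3.2234

(b) Point probability using PMF:
P(X = 6) = 0.053708

(c) Cumulative probability using CDF:
P(X ≤ 15) = F(15) = 0.936368

(d) Range probability:
P(6 ≤ X ≤ 15) = P(X ≤ 15) - P(X ≤ 5)
                   = F(15) - F(5)
                   = 0.936368 - 0.053696
                   = 0.882671

This means approximately 88.3% of outcomes fall in the interval [6, 15].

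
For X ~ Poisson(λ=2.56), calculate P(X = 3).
0.216160

We have X ~ Poisson(λ=2.56).

For a Poisson distribution, the PMF gives us the probability of each outcome.

Using the PMF formula:
P(X = 3) = 0.216160

Rounded to 4 decimal places: 0.2162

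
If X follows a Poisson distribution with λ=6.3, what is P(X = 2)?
0.036441

We have X ~ Poisson(λ=6.3).

For a Poisson distribution, the PMF gives us the probability of each outcome.

Using the PMF formula:
P(X = 2) = 0.036441

Rounded to 4 decimal places: 0.0364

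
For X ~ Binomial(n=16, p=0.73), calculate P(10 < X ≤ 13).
0.602424

We have X ~ Binomial(n=16, p=0.73).

To find P(10 < X ≤ 13), we use:
P(10 < X ≤ 13) = P(X ≤ 13) - P(X ≤ 10)
                 = F(13) - F(10)
                 = 0.848243 - 0.245819
                 = 0.602424

So there's approximately a 60.2% chance that X falls in this range.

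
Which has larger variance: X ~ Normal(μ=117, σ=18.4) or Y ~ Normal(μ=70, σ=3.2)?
X has larger variance (338.5600 > 10.2400)

Compute the variance for each distribution:

X ~ Normal(μ=117, σ=18.4):
Var(X) = 338.5600

Y ~ Normal(μ=70, σ=3.2):
Var(Y) = 10.2400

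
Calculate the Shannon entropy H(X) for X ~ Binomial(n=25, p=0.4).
2.3141 nats

We have X ~ Binomial(n=25, p=0.4).

The Shannon entropy measures the uncertainty or information content of the distribution.

For a Binomial distribution with n=25, p=0.4:
H(X) = 2.3141 nats

(In bits, this would be 3.3385 bits.)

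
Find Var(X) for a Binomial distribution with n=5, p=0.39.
1.1895

We have X ~ Binomial(n=5, p=0.39).

For a Binomial distribution with n=5, p=0.39:
Var(X) = 1.1895

The variance measures the spread of the distribution around the mean.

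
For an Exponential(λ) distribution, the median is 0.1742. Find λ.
λ = 3.9790

For X ~ Exponential(λ), the CDF is F(x) = 1 - e^(-λx).
The median m satisfies F(m) = 0.5:
1 - e^(-λm) = 0.5
e^(-λm) = 0.5
λm = ln(2)
m = ln(2) / λ

Given m = 0.1742:
λ = ln(2) / 0.1742 = 0.693147 / 0.1742 = 3.9790

Verification: ln(2) / 3.9790 = 0.1742 ✓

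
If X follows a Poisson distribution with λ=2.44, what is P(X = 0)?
0.087161

We have X ~ Poisson(λ=2.44).

For a Poisson distribution, the PMF gives us the probability of each outcome.

Using the PMF formula:
P(X = 0) = 0.087161

Rounded to 4 decimal places: 0.0872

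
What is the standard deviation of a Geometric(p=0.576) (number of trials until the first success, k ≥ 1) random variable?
1.1305

We have X ~ Geometric(p=0.576) (number of trials until the first success, k ≥ 1).

For a Geometric distribution with p=0.576 (number of trials until the first success, k ≥ 1):
σ = √Var(X) = 1.1305

The standard deviation is the square root of the variance.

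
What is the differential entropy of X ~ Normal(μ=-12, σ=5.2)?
3.0676 nats

We have X ~ Normal(μ=-12, σ=5.2).

The differential entropy measures the uncertainty or information content of the distribution.

For a Normal distribution with μ=-12, σ=5.2:
h(X) = 3.0676 nats

(In bits, this would be 4.4256 bits.)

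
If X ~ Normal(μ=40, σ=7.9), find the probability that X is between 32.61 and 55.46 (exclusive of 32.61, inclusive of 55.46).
0.800044

We have X ~ Normal(μ=40, σ=7.9).

To find P(32.61 < X ≤ 55.46), we use:
P(32.61 < X ≤ 55.46) = P(X ≤ 55.46) - P(X ≤ 32.61)
                 = F(55.46) - F(32.61)
                 = 0.974824 - 0.174780
                 = 0.800044

So there's approximately a 80.0% chance that X falls in this range.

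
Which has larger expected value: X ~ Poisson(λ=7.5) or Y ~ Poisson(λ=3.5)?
X has larger mean (7.5000 > 3.5000)

Compute the expected value for each distribution:

X ~ Poisson(λ=7.5):
E[X] = 7.5000

Y ~ Poisson(λ=3.5):
E[Y] = 3.5000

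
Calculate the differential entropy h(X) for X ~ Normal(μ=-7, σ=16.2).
4.2039 nats

We have X ~ Normal(μ=-7, σ=16.2).

The differential entropy measures the uncertainty or information content of the distribution.

For a Normal distribution with μ=-7, σ=16.2:
h(X) = 4.2039 nats

(In bits, this would be 6.0650 bits.)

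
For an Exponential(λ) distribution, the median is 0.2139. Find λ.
λ = 3.2405

For X ~ Exponential(λ), the CDF is F(x) = 1 - e^(-λx).
The median m satisfies F(m) = 0.5:
1 - e^(-λm) = 0.5
e^(-λm) = 0.5
λm = ln(2)
m = ln(2) / λ

Given m = 0.2139:
λ = ln(2) / 0.2139 = 0.693147 / 0.2139 = 3.2405

Verification: ln(2) / 3.2405 = 0.2139 ✓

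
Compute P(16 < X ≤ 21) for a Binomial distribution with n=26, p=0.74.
0.731724

We have X ~ Binomial(n=26, p=0.74).

To find P(16 < X ≤ 21), we use:
P(16 < X ≤ 21) = P(X ≤ 21) - P(X ≤ 16)
                 = F(21) - F(16)
                 = 0.844389 - 0.112665
                 = 0.731724

So there's approximately a 73.2% chance that X falls in this range.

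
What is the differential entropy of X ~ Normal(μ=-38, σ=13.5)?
4.0216 nats

We have X ~ Normal(μ=-38, σ=13.5).

The differential entropy measures the uncertainty or information content of the distribution.

For a Normal distribution with μ=-38, σ=13.5:
h(X) = 4.0216 nats

(In bits, this would be 5.8020 bits.)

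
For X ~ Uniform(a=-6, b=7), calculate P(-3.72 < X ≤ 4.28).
0.615385

We have X ~ Uniform(a=-6, b=7).

To find P(-3.72 < X ≤ 4.28), we use:
P(-3.72 < X ≤ 4.28) = P(X ≤ 4.28) - P(X ≤ -3.72)
                 = F(4.28) - F(-3.72)
                 = 0.790769 - 0.175385
                 = 0.615385

So there's approximately a 61.5% chance that X falls in this range.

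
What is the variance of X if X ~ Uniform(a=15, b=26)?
10.0833

We have X ~ Uniform(a=15, b=26).

For a Uniform distribution with a=15, b=26:
Var(X) = 10.0833

The variance measures the spread of the distribution around the mean.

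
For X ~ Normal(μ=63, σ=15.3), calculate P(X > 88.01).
0.051062

We have X ~ Normal(μ=63, σ=15.3).

P(X > 88.01) = 1 - P(X ≤ 88.01)
                = 1 - F(88.01)
                = 1 - 0.948938
                = 0.051062

So there's approximately a 5.1% chance that X exceeds 88.01.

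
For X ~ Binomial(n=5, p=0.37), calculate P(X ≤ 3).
0.934030

We have X ~ Binomial(n=5, p=0.37).

The CDF gives us P(X ≤ k).

Using the CDF:
P(X ≤ 3) = 0.934030

This means there's approximately a 93.4% chance that X is at most 3.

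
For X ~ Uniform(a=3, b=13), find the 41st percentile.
7.1000

We have X ~ Uniform(a=3, b=13).

We want to find x such that P(X ≤ x) = 0.41.

This is the 41st percentile, which means 41% of values fall below this point.

Using the inverse CDF (quantile function):
x = F⁻¹(0.41) = 7.1000

Verification: P(X ≤ 7.1000) = 0.41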